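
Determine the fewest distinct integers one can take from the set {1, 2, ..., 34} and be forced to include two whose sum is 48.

Group the elements by complementary pair {x, 48−x}: {14,34}, {15,33}, {16,32}, …, giving 10 two-element pairs, the single value 24 (it cannot pair with itself since the integers are distinct), and 13 integers whose partner 48−x falls outside [1,34].
Treating each of those 24 groups as a pigeonhole, one can pick one integer per group — 24 integers — with no two summing to 48.
The 25th integer lands in an occupied pair, forcing a sum of 48.

25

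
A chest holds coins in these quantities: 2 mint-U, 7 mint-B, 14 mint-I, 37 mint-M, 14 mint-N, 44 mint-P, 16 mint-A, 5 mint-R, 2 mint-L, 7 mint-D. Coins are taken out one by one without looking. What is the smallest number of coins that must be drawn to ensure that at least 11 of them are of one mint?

74

The 10 mints are the holes; the coins drawn are the pigeons.
To avoid 11 of any one mint, the worst case takes at most 10 of each mint, or every coin of a mint that has fewer than 10.
That gives 2 + 7 + 10 + 10 + 10 + 10 + 10 + 5 + 2 + 7 = 73 coins with no mint reaching 11.
The next coin forces some mint to 11, so 73 + 1 = 74.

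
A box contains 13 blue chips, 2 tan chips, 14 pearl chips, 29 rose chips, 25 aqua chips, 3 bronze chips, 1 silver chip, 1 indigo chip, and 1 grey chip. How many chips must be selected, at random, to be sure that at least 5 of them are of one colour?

An adversary could hand out at most 4 chips per colour (5 colours run out sooner): 4 + 2 + 4 + 4 + 4 + 3 + 1 + 1 + 1 = 24 chips and still no colour has 5.
One more chip lands in a colour already at 4, so 25 draws are enough and 24 are not.

25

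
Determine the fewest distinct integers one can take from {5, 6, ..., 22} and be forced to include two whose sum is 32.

Two chosen integers sum to 32 exactly when both halves of some pair {x, 32−x} with 10 ≤ x ≤ 32−x ≤ 22 are chosen — 6 such pairs.
The remaining 6 elements (those with no distinct partner in range) can never complete a 32-sum, so the worst case takes all of them and one from each pair: 6 + 6 = 12.
By pigeonhole, the 13th integer has to be the second member of some pair, so 12 + 1 = 13.

13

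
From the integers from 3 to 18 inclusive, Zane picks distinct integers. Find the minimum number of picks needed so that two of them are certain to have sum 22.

10

Group the elements by complementary pair {x, 22−x}: {4,18}, {5,17}, {6,16}, …, giving 7 two-element pairs, the single value 11 (it cannot pair with itself since the integers are distinct), and 1 integer whose partner 22−x falls outside [3,18].
Treating each of those 9 groups as a pigeonhole, one can pick one integer per group — 9 integers — with no two summing to 22.
The 10th integer lands in an occupied pair, forcing a sum of 22.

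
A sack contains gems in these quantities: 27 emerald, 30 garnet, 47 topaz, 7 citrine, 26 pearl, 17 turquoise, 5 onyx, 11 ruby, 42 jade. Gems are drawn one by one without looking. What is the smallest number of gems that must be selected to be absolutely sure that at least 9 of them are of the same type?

An adversary could hand out at most 8 gems per type (citrine, onyx run out sooner): 8 + 8 + 8 + 7 + 8 + 8 + 5 + 8 + 8 = 68 gems and still no type has 9.
One more gem lands in a type already at 8, so 69 draws are enough and 68 are not.

69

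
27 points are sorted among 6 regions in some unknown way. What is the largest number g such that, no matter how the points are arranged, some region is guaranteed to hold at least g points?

By pigeonhole, the 6 regions are the holes and the 27 points are the pigeons.
If every region held at most 4 points, the total would be at most 6 × 4 = 24, which is less than 27.
So some region holds at least ⌈27/6⌉ = 5 points.

5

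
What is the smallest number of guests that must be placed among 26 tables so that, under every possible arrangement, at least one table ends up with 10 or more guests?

With 234 guests one could put exactly 9 in each of the 26 tables, and no table would reach 10.
Pigeonhole: one more guest must land in a table that already has 9, giving it 10.
So 26 × 9 + 1 = 235 guests are required.

235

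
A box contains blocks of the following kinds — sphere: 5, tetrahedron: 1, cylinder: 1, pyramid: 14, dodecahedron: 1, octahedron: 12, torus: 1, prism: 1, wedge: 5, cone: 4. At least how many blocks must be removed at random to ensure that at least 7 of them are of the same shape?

32

An adversary could hand out at most 6 blocks per shape (8 shapes run out sooner): 5 + 1 + 1 + 6 + 1 + 6 + 1 + 1 + 5 + 4 = 31 blocks and still no shape has 7.
By pigeonhole, one more block lands in a shape already at 6, so 32 draws are enough and 31 are not.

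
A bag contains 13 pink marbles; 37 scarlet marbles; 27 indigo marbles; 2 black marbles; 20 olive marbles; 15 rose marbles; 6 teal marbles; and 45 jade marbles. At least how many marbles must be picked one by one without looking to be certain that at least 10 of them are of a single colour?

By the pigeonhole principle, the 8 colours are the holes; the marbles drawn are the pigeons.
To avoid 10 of any one colour, the worst case takes at most 9 of each colour, or every marble of a colour that has fewer than 9.
That gives 9 + 9 + 9 + 2 + 9 + 9 + 6 + 9 = 62 marbles with no colour reaching 10.
The next marble forces some colour to 10, so 62 + 1 = 63.

63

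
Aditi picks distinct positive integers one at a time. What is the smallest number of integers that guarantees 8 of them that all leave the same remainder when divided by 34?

The 34 residue classes mod 34 are the pigeonholes.
With 238 integers one could put 7 in each residue class and have no class reach 8.
The 239th integer pushes some class to 8, so 34·7 + 1 = 239.

239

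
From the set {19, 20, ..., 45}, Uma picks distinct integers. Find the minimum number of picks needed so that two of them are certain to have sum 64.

15

A set avoiding the sum 64 can contain at most one of each pair {x, 64−x}, plus the 1 element equal to its own complement.
The integers 32, …, 45 (14 of them) are such a set: any two sum to at least 32+33 = 65 > 64.
Any 15th integer completes one of the 13 pairs, so 15 choices force a sum of 64.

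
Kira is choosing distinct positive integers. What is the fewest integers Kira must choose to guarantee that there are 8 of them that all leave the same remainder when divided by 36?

The 36 residue classes mod 36 are the pigeonholes.
With 252 integers one could put 7 in each residue class and have no class reach 8.
The 253rd integer pushes some class to 8, so 36·7 + 1 = 253.

253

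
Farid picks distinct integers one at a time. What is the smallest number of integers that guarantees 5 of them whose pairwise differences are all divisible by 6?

25

Integers whose pairwise differences are multiples of 6 are exactly those sharing a remainder mod 6. By the pigeonhole principle, the 6 residue classes mod 6 are the pigeonholes.
With 24 integers one could put 4 in each residue class and have no class reach 5.
The 25th integer pushes some class to 5, so 6·4 + 1 = 25.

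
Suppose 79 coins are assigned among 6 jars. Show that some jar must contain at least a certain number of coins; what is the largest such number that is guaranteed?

By the pigeonhole principle, the 6 jars are the holes and the 79 coins are the pigeons.
If every jar held at most 13 coins, the total would be at most 6 × 13 = 78, which is less than 79.
So some jar holds at least ⌈79/6⌉ = 14 coins.

14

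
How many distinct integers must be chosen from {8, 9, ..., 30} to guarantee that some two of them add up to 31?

Group the elements by complementary pair {x, 31−x}: {8,23}, {9,22}, {10,21}, …, giving 8 two-element pairs and 7 integers whose partner 31−x falls outside [8,30].
Treating each of those 15 groups as a pigeonhole, one can pick one integer per group — 15 integers — with no two summing to 31.
The 16th integer lands in an occupied pair, forcing a sum of 31.

16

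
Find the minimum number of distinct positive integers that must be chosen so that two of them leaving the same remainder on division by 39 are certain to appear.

40

Pigeonhole: the 39 residue classes mod 39 are the pigeonholes.
With 39 integers one could put 1 in each residue class and have no class reach 2.
The 40th integer pushes some class to 2, so 39·1 + 1 = 40.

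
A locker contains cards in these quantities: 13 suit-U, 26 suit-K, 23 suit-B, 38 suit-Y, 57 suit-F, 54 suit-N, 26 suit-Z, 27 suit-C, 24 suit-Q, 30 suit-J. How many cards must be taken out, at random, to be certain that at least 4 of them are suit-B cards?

299

In the worst case for collecting suit-B cards, every non-suit-B card comes out first.
There are 13 + 26 + 38 + 57 + 54 + 26 + 27 + 24 + 30 = 295 non-suit-B cards altogether.
After those, each further card must be suit-B, so 295 + 4 = 299 draws guarantee 4 suit-B cards.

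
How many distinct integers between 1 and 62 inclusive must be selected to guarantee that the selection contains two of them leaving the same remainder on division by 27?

By the pigeonhole principle, the 27 residue classes mod 27 are the pigeonholes.
With 27 integers one could put 1 in each residue class and have no class reach 2.
The 28th integer pushes some class to 2, so 27·1 + 1 = 28.

28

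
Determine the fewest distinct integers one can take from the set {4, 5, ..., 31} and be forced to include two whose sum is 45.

20

Group the elements by complementary pair {x, 45−x}: {14,31}, {15,30}, {16,29}, …, giving 9 two-element pairs and 10 integers whose partner 45−x falls outside [4,31].
Treating each of those 19 groups as a pigeonhole, one can pick one integer per group — 19 integers — with no two summing to 45.
The 20th integer lands in an occupied pair, forcing a sum of 45.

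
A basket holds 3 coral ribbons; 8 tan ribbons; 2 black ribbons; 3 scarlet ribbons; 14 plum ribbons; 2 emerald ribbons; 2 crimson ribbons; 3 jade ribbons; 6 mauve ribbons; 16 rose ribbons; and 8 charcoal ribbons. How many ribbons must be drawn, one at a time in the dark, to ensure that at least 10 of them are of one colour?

The 11 colours are the holes; the ribbons drawn are the pigeons.
To avoid 10 of any one colour, the worst case takes at most 9 of each colour, or every ribbon of a colour that has fewer than 9.
That gives 3 + 8 + 2 + 3 + 9 + 2 + 2 + 3 + 6 + 9 + 8 = 55 ribbons with no colour reaching 10.
The next ribbon forces some colour to 10, so 55 + 1 = 56.

56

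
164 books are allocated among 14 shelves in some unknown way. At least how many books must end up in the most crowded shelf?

The 14 shelves are the holes and the 164 books are the pigeons.
If every shelf held at most 11 books, the total would be at most 14 × 11 = 154, which is less than 164.
So some shelf holds at least ⌈164/14⌉ = 12 books.

12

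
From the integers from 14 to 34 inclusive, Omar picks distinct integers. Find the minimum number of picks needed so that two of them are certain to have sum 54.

Group the elements by complementary pair {x, 54−x}: {20,34}, {21,33}, {22,32}, …, giving 7 two-element pairs; the single value 27 (it cannot pair with itself since the integers are distinct); and 6 integers whose partner 54−x falls outside [14,34].
Treating each of those 14 groups as a pigeonhole, one can pick one integer per group — 14 integers — with no two summing to 54.
The 15th integer lands in an occupied pair, forcing a sum of 54.

15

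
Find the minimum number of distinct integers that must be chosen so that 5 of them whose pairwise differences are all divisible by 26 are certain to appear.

105

Integers whose pairwise differences are multiples of 26 are exactly those sharing a remainder mod 26. The 26 residue classes mod 26 are the pigeonholes.
With 104 integers one could put 4 in each residue class and have no class reach 5.
The 105th integer pushes some class to 5, so 26·4 + 1 = 105.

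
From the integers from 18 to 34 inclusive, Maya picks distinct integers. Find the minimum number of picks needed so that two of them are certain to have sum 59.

13

Group the elements by complementary pair {x, 59−x}: {25,34}, {26,33}, {27,32}, …, giving 5 two-element pairs and 7 integers whose partner 59−x falls outside [18,34].
Pigeonhole: treating each of those 12 groups as a pigeonhole, one can pick one integer per group — 12 integers — with no two summing to 59.
The 13th integer lands in an occupied pair, forcing a sum of 59.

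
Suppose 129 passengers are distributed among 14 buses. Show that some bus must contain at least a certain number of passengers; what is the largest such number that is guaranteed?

By pigeonhole, the 14 buses are the holes and the 129 passengers are the pigeons.
If every bus held at most 9 passengers, the total would be at most 14 × 9 = 126, which is less than 129.
So some bus holds at least ⌈129/14⌉ = 10 passengers.

10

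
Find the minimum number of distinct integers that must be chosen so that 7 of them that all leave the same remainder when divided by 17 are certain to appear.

Pigeonhole: the 17 residue classes mod 17 are the pigeonholes.
With 102 integers one could put 6 in each residue class and have no class reach 7.
The 103rd integer pushes some class to 7, so 17·6 + 1 = 103.

103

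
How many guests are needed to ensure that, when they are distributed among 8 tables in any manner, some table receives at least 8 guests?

With 56 guests one could put exactly 7 in each of the 8 tables, and no table would reach 8.
One more guest must land in a table that already has 7, giving it 8.
So 8 × 7 + 1 = 57 guests are required.

57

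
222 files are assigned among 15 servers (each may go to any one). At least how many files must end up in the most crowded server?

15

Pigeonhole: the 15 servers are the holes and the 222 files are the pigeons.
If every server held at most 14 files, the total would be at most 15 × 14 = 210, which is less than 222.
So some server holds at least ⌈222/15⌉ = 15 files.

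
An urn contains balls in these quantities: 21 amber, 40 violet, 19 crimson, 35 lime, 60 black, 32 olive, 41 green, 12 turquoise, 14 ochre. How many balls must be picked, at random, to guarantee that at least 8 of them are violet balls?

242

In the worst case for collecting violet balls, every non-violet ball comes out first.
There are 21 + 19 + 35 + 60 + 32 + 41 + 12 + 14 = 234 non-violet balls altogether.
After those, each further ball must be violet, so 234 + 8 = 242 draws guarantee 8 violet balls.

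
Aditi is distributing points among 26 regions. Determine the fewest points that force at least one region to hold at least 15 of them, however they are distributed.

365

With 364 points one could put exactly 14 in each of the 26 regions, and no region would reach 15.
By pigeonhole, one more point must land in a region that already has 14, giving it 15.
So 26 × 14 + 1 = 365 points are required.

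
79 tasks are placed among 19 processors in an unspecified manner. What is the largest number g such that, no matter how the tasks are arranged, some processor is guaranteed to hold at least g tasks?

By pigeonhole, the 19 processors are the holes and the 79 tasks are the pigeons.
If every processor held at most 4 tasks, the total would be at most 19 × 4 = 76, which is less than 79.
So some processor holds at least ⌈79/19⌉ = 5 tasks.

5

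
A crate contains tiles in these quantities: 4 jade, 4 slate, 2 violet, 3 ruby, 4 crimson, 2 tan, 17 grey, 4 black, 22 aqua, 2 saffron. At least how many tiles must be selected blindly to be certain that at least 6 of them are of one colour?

By the pigeonhole principle, put each drawn tile into a box by colour. The largest draw with every box below 6 takes min(count, 5) from each colour; colours with fewer than 5 contribute all they have.
Σ min(cᵢ, 5) = 4 + 4 + 2 + 3 + 4 + 2 + 5 + 4 + 5 + 2 = 35.
Draw number 35 + 1 = 36 must push one box to 6.

36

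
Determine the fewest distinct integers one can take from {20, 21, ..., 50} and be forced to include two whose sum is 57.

A set avoiding the sum 57 can contain at most one of each pair {x, 57−x}, plus the 13 elements whose complement lies outside the range.
The integers 29, …, 50 (22 of them) are such a set: any two sum to at least 29+30 = 59 > 57.
By pigeonhole, any 23rd integer completes one of the 9 pairs, so 23 choices force a sum of 57.

23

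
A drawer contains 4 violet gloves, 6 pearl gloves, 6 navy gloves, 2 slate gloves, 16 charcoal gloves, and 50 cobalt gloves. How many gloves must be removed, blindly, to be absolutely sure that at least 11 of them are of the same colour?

39

By the pigeonhole principle, put each drawn glove into a box by colour. The largest draw with every box below 11 takes min(count, 10) from each colour; colours with fewer than 10 contribute all they have.
Σ min(cᵢ, 10) = 4 + 6 + 6 + 2 + 10 + 10 = 38.
Draw number 38 + 1 = 39 must push one box to 11.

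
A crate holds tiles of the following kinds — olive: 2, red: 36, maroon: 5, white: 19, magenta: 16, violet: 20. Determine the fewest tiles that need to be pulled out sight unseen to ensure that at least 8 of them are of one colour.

36

An adversary could hand out at most 7 tiles per colour (olive, maroon run out sooner): 2 + 7 + 5 + 7 + 7 + 7 = 35 tiles and still no colour has 8.
Pigeonhole: one more tile lands in a colour already at 7, so 36 draws are enough and 35 are not.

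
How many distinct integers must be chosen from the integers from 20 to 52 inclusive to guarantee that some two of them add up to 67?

A set avoiding the sum 67 can contain at most one of each pair {x, 67−x}, plus the 5 elements whose complement lies outside the range.
The integers 34, …, 52 (19 of them) are such a set: any two sum to at least 34+35 = 69 > 67.
Any 20th integer completes one of the 14 pairs, so 20 choices force a sum of 67.

20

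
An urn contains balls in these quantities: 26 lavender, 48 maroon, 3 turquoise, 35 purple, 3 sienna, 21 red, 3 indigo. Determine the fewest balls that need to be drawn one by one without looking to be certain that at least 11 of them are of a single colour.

50

Put each drawn ball into a box by colour. The largest draw with every box below 11 takes min(count, 10) from each colour; colours with fewer than 10 contribute all they have.
Σ min(cᵢ, 10) = 10 + 10 + 3 + 10 + 3 + 10 + 3 = 49.
Draw number 49 + 1 = 50 must push one box to 11.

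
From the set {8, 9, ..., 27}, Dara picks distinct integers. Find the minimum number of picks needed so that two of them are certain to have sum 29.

14

Two chosen integers sum to 29 exactly when both halves of some pair {x, 29−x} with 8 ≤ x ≤ 29−x ≤ 21 are chosen — 7 such pairs.
The remaining 6 elements (those with no distinct partner in range) can never complete a 29-sum, so the worst case takes all of them and one from each pair: 6 + 7 = 13.
By pigeonhole, the 14th integer has to be the second member of some pair, so 13 + 1 = 14.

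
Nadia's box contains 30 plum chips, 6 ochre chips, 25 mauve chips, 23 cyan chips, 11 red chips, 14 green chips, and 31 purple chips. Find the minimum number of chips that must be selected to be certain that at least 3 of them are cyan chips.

In the worst case for collecting cyan chips, every non-cyan chip comes out first.
There are 30 + 6 + 25 + 11 + 14 + 31 = 117 non-cyan chips altogether.
After those, each further chip must be cyan, so 117 + 3 = 120 draws guarantee 3 cyan chips.

120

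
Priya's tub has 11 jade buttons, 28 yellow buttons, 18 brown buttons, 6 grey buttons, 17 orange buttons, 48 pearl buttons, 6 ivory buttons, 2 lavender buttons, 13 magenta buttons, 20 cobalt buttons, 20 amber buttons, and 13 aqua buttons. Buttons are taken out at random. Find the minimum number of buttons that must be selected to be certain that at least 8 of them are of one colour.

An adversary could hand out at most 7 buttons per colour (grey, ivory, lavender run out sooner): 7 + 7 + 7 + 6 + 7 + 7 + 6 + 2 + 7 + 7 + 7 + 7 = 77 buttons and still no colour has 8.
By the pigeonhole principle, one more button lands in a colour already at 7, so 78 draws are enough and 77 are not.

78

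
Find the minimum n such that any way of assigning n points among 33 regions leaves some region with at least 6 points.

166

With 165 points one could put exactly 5 in each of the 33 regions, and no region would reach 6.
Pigeonhole: one more point must land in a region that already has 5, giving it 6.
So 33 × 5 + 1 = 166 points are required.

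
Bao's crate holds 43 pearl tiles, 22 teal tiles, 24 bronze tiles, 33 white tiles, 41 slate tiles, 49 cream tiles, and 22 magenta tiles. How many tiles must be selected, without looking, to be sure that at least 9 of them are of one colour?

An adversary could hand out at most 8 tiles per colour: 8 + 8 + 8 + 8 + 8 + 8 + 8 = 56 tiles and still no colour has 9.
One more tile lands in a colour already at 8, so 57 draws are enough and 56 are not.

57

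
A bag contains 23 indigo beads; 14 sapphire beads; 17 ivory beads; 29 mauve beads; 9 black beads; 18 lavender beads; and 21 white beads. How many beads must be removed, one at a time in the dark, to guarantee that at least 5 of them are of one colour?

An adversary could hand out at most 4 beads per colour: 4 + 4 + 4 + 4 + 4 + 4 + 4 = 28 beads and still no colour has 5.
Pigeonhole: one more bead lands in a colour already at 4, so 29 draws are enough and 28 are not.

29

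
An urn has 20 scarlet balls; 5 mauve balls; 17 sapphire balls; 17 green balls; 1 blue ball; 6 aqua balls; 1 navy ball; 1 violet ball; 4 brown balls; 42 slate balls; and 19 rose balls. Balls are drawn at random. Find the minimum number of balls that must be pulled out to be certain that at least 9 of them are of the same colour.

59

An adversary could hand out at most 8 balls per colour (6 colours run out sooner): 8 + 5 + 8 + 8 + 1 + 6 + 1 + 1 + 4 + 8 + 8 = 58 balls and still no colour has 9.
By pigeonhole, one more ball lands in a colour already at 8, so 59 draws are enough and 58 are not.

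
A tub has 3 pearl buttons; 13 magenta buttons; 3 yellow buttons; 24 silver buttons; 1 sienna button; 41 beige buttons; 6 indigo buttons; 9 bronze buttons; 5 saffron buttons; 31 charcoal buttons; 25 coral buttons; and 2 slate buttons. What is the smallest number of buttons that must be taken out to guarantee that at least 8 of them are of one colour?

63

The 12 colours are the holes; the buttons drawn are the pigeons.
To avoid 8 of any one colour, the worst case takes at most 7 of each colour, or every button of a colour that has fewer than 7.
That gives 3 + 7 + 3 + 7 + 1 + 7 + 6 + 7 + 5 + 7 + 7 + 2 = 62 buttons with no colour reaching 8.
The next button forces some colour to 8, so 62 + 1 = 63.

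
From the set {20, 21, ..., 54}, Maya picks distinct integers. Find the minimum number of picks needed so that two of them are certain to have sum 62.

25

Two chosen integers sum to 62 exactly when both halves of some pair {x, 62−x} with 20 ≤ x ≤ 62−x ≤ 42 are chosen — 11 such pairs.
The remaining 13 elements (those with no distinct partner in range) can never complete a 62-sum, so the worst case takes all of them and one from each pair: 13 + 11 = 24.
By the pigeonhole principle, the 25th integer has to be the second member of some pair, so 24 + 1 = 25.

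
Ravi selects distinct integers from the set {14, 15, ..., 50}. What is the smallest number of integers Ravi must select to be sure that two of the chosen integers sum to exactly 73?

Group the elements by complementary pair {x, 73−x}: {23,50}, {24,49}, {25,48}, …, giving 14 two-element pairs and 9 integers whose partner 73−x falls outside [14,50].
Treating each of those 23 groups as a pigeonhole, one can pick one integer per group — 23 integers — with no two summing to 73.
The 24th integer lands in an occupied pair, forcing a sum of 73.

24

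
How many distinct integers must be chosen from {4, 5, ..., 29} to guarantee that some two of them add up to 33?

Two chosen integers sum to 33 exactly when both halves of some pair {x, 33−x} with 4 ≤ x ≤ 33−x ≤ 29 are chosen — 13 such pairs.
Every element belongs to one of those pairs, so the worst case picks one from each: 13 integers.
Pigeonhole: the 14th integer has to be the second member of some pair, so 13 + 1 = 14.

14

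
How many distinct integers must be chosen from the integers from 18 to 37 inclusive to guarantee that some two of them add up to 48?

A set avoiding the sum 48 can contain at most one of each pair {x, 48−x}, plus the 8 elements whose complement lies outside the range or equal to its own complement.
The integers 24, …, 37 (14 of them) are such a set: any two sum to at least 24+25 = 49 > 48.
Any 15th integer completes one of the 6 pairs, so 15 choices force a sum of 48.

15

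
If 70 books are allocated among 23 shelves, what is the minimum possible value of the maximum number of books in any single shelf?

By pigeonhole, the 23 shelves are the holes and the 70 books are the pigeons.
If every shelf held at most 3 books, the total would be at most 23 × 3 = 69, which is less than 70.
So some shelf holds at least ⌈70/23⌉ = 4 books.

4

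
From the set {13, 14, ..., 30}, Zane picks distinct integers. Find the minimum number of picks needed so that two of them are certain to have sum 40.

Two chosen integers sum to 40 exactly when both halves of some pair {x, 40−x} with 13 ≤ x ≤ 40−x ≤ 27 are chosen — 7 such pairs.
The remaining 4 elements (those with no distinct partner in range) can never complete a 40-sum, so the worst case takes all of them and one from each pair: 4 + 7 = 11.
By the pigeonhole principle, the 12th integer has to be the second member of some pair, so 11 + 1 = 12.

12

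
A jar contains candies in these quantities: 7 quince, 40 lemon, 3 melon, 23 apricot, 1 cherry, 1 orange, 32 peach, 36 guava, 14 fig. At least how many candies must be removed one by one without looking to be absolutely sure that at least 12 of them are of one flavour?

68

By pigeonhole, put each drawn candy into a box by flavour. The largest draw with every box below 12 takes min(count, 11) from each flavour; flavours with fewer than 11 contribute all they have.
Σ min(cᵢ, 11) = 7 + 11 + 3 + 11 + 1 + 1 + 11 + 11 + 11 = 67.
Draw number 67 + 1 = 68 must push one box to 12.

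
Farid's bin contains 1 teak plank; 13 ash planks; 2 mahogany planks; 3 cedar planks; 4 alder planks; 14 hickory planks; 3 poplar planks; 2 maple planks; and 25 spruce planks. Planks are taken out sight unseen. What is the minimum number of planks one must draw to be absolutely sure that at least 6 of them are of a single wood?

31

By the pigeonhole principle, put each drawn plank into a box by wood. The largest draw with every box below 6 takes min(count, 5) from each wood; woods with fewer than 5 contribute all they have.
Σ min(cᵢ, 5) = 1 + 5 + 2 + 3 + 4 + 5 + 3 + 2 + 5 = 30.
Draw number 30 + 1 = 31 must push one box to 6.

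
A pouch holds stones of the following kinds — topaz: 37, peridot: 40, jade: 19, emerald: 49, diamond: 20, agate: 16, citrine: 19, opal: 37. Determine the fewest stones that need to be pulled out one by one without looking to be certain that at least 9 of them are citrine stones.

227

In the worst case for collecting citrine stones, every non-citrine stone comes out first.
There are 37 + 40 + 19 + 49 + 20 + 16 + 37 = 218 non-citrine stones altogether.
After those, each further stone must be citrine, so 218 + 9 = 227 draws guarantee 9 citrine stones.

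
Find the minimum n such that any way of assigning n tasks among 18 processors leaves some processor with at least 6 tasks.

With 90 tasks one could put exactly 5 in each of the 18 processors, and no processor would reach 6.
Pigeonhole: one more task must land in a processor that already has 5, giving it 6.
So 18 × 5 + 1 = 91 tasks are required.

91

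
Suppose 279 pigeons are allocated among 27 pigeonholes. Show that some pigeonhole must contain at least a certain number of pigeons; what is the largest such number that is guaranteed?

11

The 27 pigeonholes are the holes and the 279 pigeons are the pigeons.
If every pigeonhole held at most 10 pigeons, the total would be at most 27 × 10 = 270, which is less than 279.
So some pigeonhole holds at least ⌈279/27⌉ = 11 pigeons.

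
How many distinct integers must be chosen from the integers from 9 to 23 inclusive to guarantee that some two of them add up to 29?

Two chosen integers sum to 29 exactly when both halves of some pair {x, 29−x} with 9 ≤ x ≤ 29−x ≤ 20 are chosen — 6 such pairs.
The remaining 3 elements (those with no distinct partner in range) can never complete a 29-sum, so the worst case takes all of them and one from each pair: 3 + 6 = 9.
By the pigeonhole principle, the 10th integer has to be the second member of some pair, so 9 + 1 = 10.

10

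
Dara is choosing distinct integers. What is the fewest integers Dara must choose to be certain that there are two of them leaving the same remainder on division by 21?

By the pigeonhole principle, the 21 residue classes mod 21 are the pigeonholes.
With 21 integers one could put 1 in each residue class and have no class reach 2.
The 22nd integer pushes some class to 2, so 21·1 + 1 = 22.

22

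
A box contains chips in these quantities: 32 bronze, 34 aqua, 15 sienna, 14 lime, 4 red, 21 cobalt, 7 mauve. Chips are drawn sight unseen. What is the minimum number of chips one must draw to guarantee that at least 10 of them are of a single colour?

The 7 colours are the holes; the chips drawn are the pigeons.
To avoid 10 of any one colour, the worst case takes at most 9 of each colour, or every chip of a colour that has fewer than 9.
That gives 9 + 9 + 9 + 9 + 4 + 9 + 7 = 56 chips with no colour reaching 10.
The next chip forces some colour to 10, so 56 + 1 = 57.

57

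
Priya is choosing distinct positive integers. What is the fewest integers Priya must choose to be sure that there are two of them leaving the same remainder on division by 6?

7

The 6 residue classes mod 6 are the pigeonholes.
With 6 integers one could put 1 in each residue class and have no class reach 2.
The 7th integer pushes some class to 2, so 6·1 + 1 = 7.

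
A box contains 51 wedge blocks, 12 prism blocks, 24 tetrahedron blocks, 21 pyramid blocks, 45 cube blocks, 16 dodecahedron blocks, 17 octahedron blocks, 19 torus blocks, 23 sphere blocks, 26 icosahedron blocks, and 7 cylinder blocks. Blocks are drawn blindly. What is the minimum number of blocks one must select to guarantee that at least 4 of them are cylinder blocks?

In the worst case for collecting cylinder blocks, every non-cylinder block comes out first.
There are 51 + 12 + 24 + 21 + 45 + 16 + 17 + 19 + 23 + 26 = 254 non-cylinder blocks altogether.
After those, each further block must be cylinder, so 254 + 4 = 258 draws guarantee 4 cylinder blocks.

258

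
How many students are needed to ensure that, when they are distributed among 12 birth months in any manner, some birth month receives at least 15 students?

169

With 168 students one could put exactly 14 in each of the 12 birth months, and no birth month would reach 15.
Pigeonhole: one more student must land in a birth month that already has 14, giving it 15.
So 12 × 14 + 1 = 169 students are required.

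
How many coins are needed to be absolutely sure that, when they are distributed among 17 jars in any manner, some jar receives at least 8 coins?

With 119 coins one could put exactly 7 in each of the 17 jars, and no jar would reach 8.
One more coin must land in a jar that already has 7, giving it 8.
So 17 × 7 + 1 = 120 coins are required.

120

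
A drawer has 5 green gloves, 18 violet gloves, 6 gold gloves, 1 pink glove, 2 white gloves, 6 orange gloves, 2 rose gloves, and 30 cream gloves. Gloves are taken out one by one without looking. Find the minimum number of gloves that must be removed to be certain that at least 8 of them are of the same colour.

By pigeonhole, put each drawn glove into a box by colour. The largest draw with every box below 8 takes min(count, 7) from each colour; colours with fewer than 7 contribute all they have.
Σ min(cᵢ, 7) = 5 + 7 + 6 + 1 + 2 + 6 + 2 + 7 = 36.
Draw number 36 + 1 = 37 must push one box to 8.

37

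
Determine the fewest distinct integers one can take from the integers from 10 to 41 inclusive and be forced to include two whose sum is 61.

22

Two chosen integers sum to 61 exactly when both halves of some pair {x, 61−x} with 20 ≤ x ≤ 61−x ≤ 41 are chosen — 11 such pairs.
The remaining 10 elements (those with no distinct partner in range) can never complete a 61-sum, so the worst case takes all of them and one from each pair: 10 + 11 = 21.
By pigeonhole, the 22nd integer has to be the second member of some pair, so 21 + 1 = 22.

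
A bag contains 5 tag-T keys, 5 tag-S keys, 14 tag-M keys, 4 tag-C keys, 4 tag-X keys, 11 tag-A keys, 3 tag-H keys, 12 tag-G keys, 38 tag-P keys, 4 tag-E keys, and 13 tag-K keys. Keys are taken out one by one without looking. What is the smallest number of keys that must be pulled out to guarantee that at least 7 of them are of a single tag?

An adversary could hand out at most 6 keys per tag (6 tags run out sooner): 5 + 5 + 6 + 4 + 4 + 6 + 3 + 6 + 6 + 4 + 6 = 55 keys and still no tag has 7.
One more key lands in a tag already at 6, so 56 draws are enough and 55 are not.

56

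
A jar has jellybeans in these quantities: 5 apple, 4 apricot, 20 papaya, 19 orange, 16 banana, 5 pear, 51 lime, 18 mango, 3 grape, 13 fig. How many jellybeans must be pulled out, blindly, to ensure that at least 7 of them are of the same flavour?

54

The 10 flavours are the holes; the jellybeans drawn are the pigeons.
To avoid 7 of any one flavour, the worst case takes at most 6 of each flavour, or every jellybean of a flavour that has fewer than 6.
That gives 5 + 4 + 6 + 6 + 6 + 5 + 6 + 6 + 3 + 6 = 53 jellybeans with no flavour reaching 7.
The next jellybean forces some flavour to 7, so 53 + 1 = 54.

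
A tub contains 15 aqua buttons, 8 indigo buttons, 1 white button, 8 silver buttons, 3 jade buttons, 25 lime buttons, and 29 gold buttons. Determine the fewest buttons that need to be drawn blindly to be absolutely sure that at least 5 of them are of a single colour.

25

An adversary could hand out at most 4 buttons per colour (white, jade run out sooner): 4 + 4 + 1 + 4 + 3 + 4 + 4 = 24 buttons and still no colour has 5.
By pigeonhole, one more button lands in a colour already at 4, so 25 draws are enough and 24 are not.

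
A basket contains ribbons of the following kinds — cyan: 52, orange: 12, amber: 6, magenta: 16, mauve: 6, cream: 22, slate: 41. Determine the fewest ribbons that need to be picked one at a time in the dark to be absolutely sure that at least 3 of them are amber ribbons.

152

In the worst case for collecting amber ribbons, every non-amber ribbon comes out first.
There are 52 + 12 + 16 + 6 + 22 + 41 = 149 non-amber ribbons altogether.
After those, each further ribbon must be amber, so 149 + 3 = 152 draws guarantee 3 amber ribbons.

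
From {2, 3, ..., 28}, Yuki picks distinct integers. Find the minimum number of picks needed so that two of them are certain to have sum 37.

18

Group the elements by complementary pair {x, 37−x}: {9,28}, {10,27}, {11,26}, …, giving 10 two-element pairs and 7 integers whose partner 37−x falls outside [2,28].
By pigeonhole, treating each of those 17 groups as a pigeonhole, one can pick one integer per group — 17 integers — with no two summing to 37.
The 18th integer lands in an occupied pair, forcing a sum of 37.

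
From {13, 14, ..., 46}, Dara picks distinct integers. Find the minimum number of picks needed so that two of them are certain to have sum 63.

20

Two chosen integers sum to 63 exactly when both halves of some pair {x, 63−x} with 17 ≤ x ≤ 63−x ≤ 46 are chosen — 15 such pairs.
The remaining 4 elements (those with no distinct partner in range) can never complete a 63-sum, so the worst case takes all of them and one from each pair: 4 + 15 = 19.
The 20th integer has to be the second member of some pair, so 19 + 1 = 20.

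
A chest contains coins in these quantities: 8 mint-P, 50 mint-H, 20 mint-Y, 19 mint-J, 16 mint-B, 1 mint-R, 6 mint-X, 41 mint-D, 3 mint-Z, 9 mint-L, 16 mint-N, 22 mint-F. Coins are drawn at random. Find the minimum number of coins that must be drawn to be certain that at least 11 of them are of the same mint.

98

An adversary could hand out at most 10 coins per mint (5 mints run out sooner): 8 + 10 + 10 + 10 + 10 + 1 + 6 + 10 + 3 + 9 + 10 + 10 = 97 coins and still no mint has 11.
Pigeonhole: one more coin lands in a mint already at 10, so 98 draws are enough and 97 are not.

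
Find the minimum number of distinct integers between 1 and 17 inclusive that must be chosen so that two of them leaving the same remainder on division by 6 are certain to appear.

By pigeonhole, the 6 residue classes mod 6 are the pigeonholes.
With 6 integers one could put 1 in each residue class and have no class reach 2.
The 7th integer pushes some class to 2, so 6·1 + 1 = 7.

7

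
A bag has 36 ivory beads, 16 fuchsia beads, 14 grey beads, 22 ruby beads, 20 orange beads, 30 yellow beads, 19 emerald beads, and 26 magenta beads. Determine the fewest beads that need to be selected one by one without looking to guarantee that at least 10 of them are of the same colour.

73

Put each drawn bead into a box by colour. The largest draw with every box below 10 takes min(count, 9) from each colour.
Σ min(cᵢ, 9) = 9 + 9 + 9 + 9 + 9 + 9 + 9 + 9 = 72.
Draw number 72 + 1 = 73 must push one box to 10.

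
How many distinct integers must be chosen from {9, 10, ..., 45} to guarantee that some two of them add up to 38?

28

Two chosen integers sum to 38 exactly when both halves of some pair {x, 38−x} with 9 ≤ x ≤ 38−x ≤ 29 are chosen — 10 such pairs.
The remaining 17 elements (those with no distinct partner in range) can never complete a 38-sum, so the worst case takes all of them and one from each pair: 17 + 10 = 27.
By pigeonhole, the 28th integer has to be the second member of some pair, so 27 + 1 = 28.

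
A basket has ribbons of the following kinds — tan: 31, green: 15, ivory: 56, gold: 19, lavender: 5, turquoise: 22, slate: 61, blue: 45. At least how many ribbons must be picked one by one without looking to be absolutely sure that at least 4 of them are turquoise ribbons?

236

In the worst case for collecting turquoise ribbons, every non-turquoise ribbon comes out first.
There are 31 + 15 + 56 + 19 + 5 + 61 + 45 = 232 non-turquoise ribbons altogether.
After those, each further ribbon must be turquoise, so 232 + 4 = 236 draws guarantee 4 turquoise ribbons.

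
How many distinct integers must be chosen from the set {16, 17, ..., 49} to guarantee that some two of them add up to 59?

Two chosen integers sum to 59 exactly when both halves of some pair {x, 59−x} with 16 ≤ x ≤ 59−x ≤ 43 are chosen — 14 such pairs.
The remaining 6 elements (those with no distinct partner in range) can never complete a 59-sum, so the worst case takes all of them and one from each pair: 6 + 14 = 20.
Pigeonhole: the 21st integer has to be the second member of some pair, so 20 + 1 = 21.

21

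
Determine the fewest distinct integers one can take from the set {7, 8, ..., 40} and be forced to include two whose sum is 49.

Two chosen integers sum to 49 exactly when both halves of some pair {x, 49−x} with 9 ≤ x ≤ 49−x ≤ 40 are chosen — 16 such pairs.
The remaining 2 elements (those with no distinct partner in range) can never complete a 49-sum, so the worst case takes all of them and one from each pair: 2 + 16 = 18.
The 19th integer has to be the second member of some pair, so 18 + 1 = 19.

19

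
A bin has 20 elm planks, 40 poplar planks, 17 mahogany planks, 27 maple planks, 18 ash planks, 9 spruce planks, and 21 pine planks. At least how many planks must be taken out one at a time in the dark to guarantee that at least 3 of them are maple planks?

In the worst case for collecting maple planks, every non-maple plank comes out first.
There are 20 + 40 + 17 + 18 + 9 + 21 = 125 non-maple planks altogether.
After those, each further plank must be maple, so 125 + 3 = 128 draws guarantee 3 maple planks.

128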